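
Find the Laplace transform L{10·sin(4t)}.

L{sin(ωt)} = ω/(s² + ω²), so L{sin(4t)} = 4/(s² + 16). Then L{10·sin(4t)} = 10·4/(s² + 16) = 40/(s² + 16)

Final answer: 40/(s² + 16)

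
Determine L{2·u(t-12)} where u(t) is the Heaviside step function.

L{u(t-a)} = e^(-as)/s. Here a=12, so L{u(t-12)} = e^(-12s)/s, and L{2·u(t-12)} = 2·e^(-12s)/s

Final answer: 2·e^(-12s)/s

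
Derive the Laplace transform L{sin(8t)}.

L{sin(ωt)} = ω/(s² + ω²), so L{sin(8t)} = 8/(s² + 64)

Final answer: 8/(s² + 64)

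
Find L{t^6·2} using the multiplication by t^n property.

L{2} = 2/s. d^1/ds^1[1/s] = -1/s². d^2/ds^2[1/s] = 2/s^3. d^3/ds^3[1/s] = -6/s^4. d^4/ds^4[1/s] = 24/s^5. d^5/ds^5[1/s] = -120/s^6. d^6/ds^6[1/s] = 720/s^7. So L{t^6} = (-1)^{6}·720/s^7 = 720/s^7. Then L{t^6·2} = 2·720/s^7 = 1440/s^7

Final answer: 1440/s^7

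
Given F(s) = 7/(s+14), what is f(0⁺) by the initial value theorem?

f(0⁺) = lim_{s→∞} s·7/(s+14) = lim_{s→∞} 7s/(s+14) = 7

Final answer: 7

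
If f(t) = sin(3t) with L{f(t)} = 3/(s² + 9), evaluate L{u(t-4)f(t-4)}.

Time shift theorem: L{u(t-a)f(t-a)} = e^(-as)F(s). Here a=4, F(s) = 3/(s² + 9), so L{u(t-4)f(t-4)} = e^(-4s)·3/(s² + 9)

Final answer: e^(-4s)·3/(s² + 9)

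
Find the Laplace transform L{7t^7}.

L{7t^7} = 7 · L{t^7} = 7 · 5040/s^8 = 35280/s^8

Final answer: 35280/s^8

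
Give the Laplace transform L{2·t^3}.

L{t^n} = n!/s^(n+1), so L{t^3} = 6/s^4. Then L{2·t^3} = 2·6/s^4 = 12/s^4

Final answer: 12/s^4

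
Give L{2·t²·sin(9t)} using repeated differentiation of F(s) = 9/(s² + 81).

F(s) = 9/(s² + 81). F'(s) = -18s/(s² + 81)². F''(s) = -18(81 - 3s²)/(s² + 81)³ = (54s² - 1458)/(s² + 81)³. So L{t²·sin(9t)} = (-1)² F''(s) = (54s² - 1458)/(s² + 81)³. Then L{2·t²·sin(9t)} = 2·(54s² - 1458)/(s² + 81)³ = (108s² - 2916)/(s² + 81)³

Final answer: (108s² - 2916)/(s² + 81)³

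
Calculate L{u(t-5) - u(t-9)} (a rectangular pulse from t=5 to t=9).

L{u(t-a)} = e^(-as)/s. L{u(t-5) - u(t-9)} = (e^(-5s) - e^(-9s))/s

Final answer: (e^(-5s) - e^(-9s))/s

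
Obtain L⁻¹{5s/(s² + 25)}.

This is the form c·s/(s² + a²) with a = 5, c = 5. L⁻¹ = 5·cos(5t)

Final answer: 5·cos(5t)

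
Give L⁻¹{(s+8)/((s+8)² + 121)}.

Using frequency shift: L⁻¹{(s-a)/((s-a)² + b²)} = e^(at)cos(bt). Here a=-8, b=11

Final answer: e^(-8t)·cos(11t)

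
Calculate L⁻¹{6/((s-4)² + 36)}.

Form: b/((s-a)² + b²) → e^(at)sin(bt). With a=4, b=6

Final answer: e^(4t)·sin(6t)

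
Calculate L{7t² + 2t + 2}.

L{7t² + 2t + 2} = 7·2/s³ + 2/s² + 2/s = 14/s³ + 2/s² + 2/s

Final answer: 14/s³ + 2/s² + 2/s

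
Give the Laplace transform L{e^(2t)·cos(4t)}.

L{e^(at)·cos(ωt)} = (s-a)/((s-a)² + ω²), so L{e^(2t)·cos(4t)} = (s-2)/((s-2)² + 16)

Final answer: (s-2)/((s-2)² + 16)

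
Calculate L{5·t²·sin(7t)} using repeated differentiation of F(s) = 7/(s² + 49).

F(s) = 7/(s² + 49). F'(s) = -14s/(s² + 49)². F''(s) = -14(49 - 3s²)/(s² + 49)³ = (42s² - 686)/(s² + 49)³. So L{t²·sin(7t)} = (-1)² F''(s) = (42s² - 686)/(s² + 49)³. Then L{5·t²·sin(7t)} = 5·(42s² - 686)/(s² + 49)³ = (210s² - 3430)/(s² + 49)³

Final answer: (210s² - 3430)/(s² + 49)³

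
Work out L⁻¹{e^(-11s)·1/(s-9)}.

L⁻¹{1/(s-9)} = e^(9t). By the time shift theorem, L⁻¹{e^(-as)F(s)} = u(t-a)f(t-a) with a=11, so L⁻¹{e^(-11s)·1/(s-9)} = u(t-11)·e^(9(t-11))

Final answer: u(t-11)·e^(9(t-11))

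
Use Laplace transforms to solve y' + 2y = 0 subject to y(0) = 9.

L{y'} + 2L{y} = 0. sY - 9 + 2Y = 0. Y(s+2) = 9. Y = 9/(s+2)

Final answer: y(t) = 9e^(-2t)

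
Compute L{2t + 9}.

L{2t + 9} = 2·L{t} + 9·L{1} = 2/s² + 9/s

Final answer: 2/s² + 9/s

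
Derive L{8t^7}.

L{t^n} = n!/s^(n+1). So L{8t^7} = 8·7!/s^8 = 40320/s^8

Final answer: 40320/s^8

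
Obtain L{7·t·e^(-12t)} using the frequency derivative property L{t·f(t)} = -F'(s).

L{e^(-12t)} = 1/(s+12). By frequency derivative: L{t·e^(-12t)} = -d/ds[1/(s+12)] = -(-1)/(s+12)² = 1/(s+12)². Then L{7·t·e^(-12t)} = 7·1/(s+12)² = 7/(s+12)²

Final answer: 7/(s+12)²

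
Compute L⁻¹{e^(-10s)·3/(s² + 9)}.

L⁻¹{3/(s² + 9)} = sin(3t). By the time shift theorem, L⁻¹{e^(-as)F(s)} = u(t-a)f(t-a) with a=10, so L⁻¹{e^(-10s)·3/(s² + 9)} = u(t-10)·sin(3(t-10))

Final answer: u(t-10)·sin(3(t-10))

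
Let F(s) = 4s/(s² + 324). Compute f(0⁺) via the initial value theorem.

f(0⁺) = lim_{s→∞} s·4s/(s² + 324) = lim_{s→∞} 4s²/(s² + 324) = 4

Final answer: 4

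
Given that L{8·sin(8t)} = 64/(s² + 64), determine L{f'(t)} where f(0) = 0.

L{f'(t)} = s·F(s) - f(0) = s·64/(s² + 64) - 0 = 64s/(s² + 64)

Final answer: 64s/(s² + 64)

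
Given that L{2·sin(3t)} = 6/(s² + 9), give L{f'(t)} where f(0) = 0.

L{f'(t)} = s·F(s) - f(0) = s·6/(s² + 9) - 0 = 6s/(s² + 9)

Final answer: 6s/(s² + 9)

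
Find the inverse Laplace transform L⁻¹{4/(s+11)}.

L⁻¹{1/(s-a)} = e^(at), so L⁻¹{1/(s+11)} = e^(-11t), and L⁻¹{4/(s+11)} = 4·e^(-11t)

Final answer: 4·e^(-11t)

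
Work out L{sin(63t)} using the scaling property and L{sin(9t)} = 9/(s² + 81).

Using L{f(at)} = (1/a)F(s/a) with a=7: L{sin(63t)} = (1/7) · 9/((s/7)² + 81) = (1/7) · 9·49/(s² + 3969) = 63/(s² + 3969)

Final answer: 63/(s² + 3969)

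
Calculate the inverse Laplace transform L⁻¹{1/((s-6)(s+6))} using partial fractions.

Decompose: A/(s-6) + B/(s+6). A = 1/12, B = -1/12. f(t) = (e^(6t) - e^(-6t))/12

Final answer: (e^(6t) - e^(-6t))/12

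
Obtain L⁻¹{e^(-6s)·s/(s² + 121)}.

L⁻¹{s/(s² + 121)} = cos(11t). By the time shift theorem, L⁻¹{e^(-as)F(s)} = u(t-a)f(t-a) with a=6, so L⁻¹{e^(-6s)·s/(s² + 121)} = u(t-6)·cos(11(t-6))

Final answer: u(t-6)·cos(11(t-6))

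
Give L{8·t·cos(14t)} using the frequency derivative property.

L{cos(14t)} = s/(s² + 196). Derivative: d/ds[s/(s² + 196)] = [(s² + 196) - s·2s]/(s² + 196)² = (196 - s²)/(s² + 196)². So L{t·cos(14t)} = -F'(s) = (s² - 196)/(s² + 196)². Then L{8·t·cos(14t)} = 8·(s² - 196)/(s² + 196)²

Final answer: 8·(s² - 196)/(s² + 196)²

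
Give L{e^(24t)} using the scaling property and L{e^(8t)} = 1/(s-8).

Using L{f(at)} = (1/a)F(s/a) with a=3 and f(t) = e^(8t): L{e^(24t)} = (1/3) · 1/((s/3)-8) = (1/3) · 3/(s-24) = 1/(s-24)

Final answer: 1/(s-24)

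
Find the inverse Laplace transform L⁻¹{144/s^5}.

L⁻¹{n!/s^(n+1)} = t^n with n=4. So L⁻¹{24/s^5} = t^4, and L⁻¹{144/s^5} = (144/24)·t^4 = 6·t^4

Final answer: 6·t^4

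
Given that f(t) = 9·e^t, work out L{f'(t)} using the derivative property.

f(0) = 9, F(s) = 9/(s-1). L{f'(t)} = s·F(s) - f(0) = 9s/(s-1) - 9 = (9s - 9(s-1))/(s-1) = 9/(s-1)

Final answer: 9/(s-1)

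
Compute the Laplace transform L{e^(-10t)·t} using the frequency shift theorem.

L{e^(at)·t^n} = n!/(s-a)^(n+1), so L{e^(-10t)·t} = 1/(s+10)^2

Final answer: 1/(s+10)^2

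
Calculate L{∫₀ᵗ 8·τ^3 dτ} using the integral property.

L{∫₀ᵗ f(τ)dτ} = F(s)/s with f(t) = 8t^3. F(s) = 48/s^4, so L{∫₀ᵗ 8·τ^3 dτ} = (48/s^4)/s = 48/s^5. (Check: ∫₀ᵗ 8·τ^3 dτ = 8t^4/4.)

Final answer: 48/s^5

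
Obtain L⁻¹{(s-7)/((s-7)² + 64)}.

Using frequency shift: L⁻¹{(s-a)/((s-a)² + b²)} = e^(at)cos(bt). Here a=7, b=8

Final answer: e^(7t)·cos(8t)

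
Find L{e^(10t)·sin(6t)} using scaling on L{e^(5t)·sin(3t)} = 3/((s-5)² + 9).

Scaling with a=2: L{e^(10t)·sin(6t)} = (1/2) · 3/((s/2-5)² + 9). Simplifying: 6/((s-10)² + 36)

Final answer: 6/((s-10)² + 36)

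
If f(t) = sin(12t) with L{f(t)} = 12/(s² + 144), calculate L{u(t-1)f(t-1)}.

Time shift theorem: L{u(t-a)f(t-a)} = e^(-as)F(s). Here a=1, F(s) = 12/(s² + 144), so L{u(t-1)f(t-1)} = e^(-s)·12/(s² + 144)

Final answer: e^(-s)·12/(s² + 144)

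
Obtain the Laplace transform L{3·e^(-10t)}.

L{e^(at)} = 1/(s-a), so L{e^(-10t)} = 1/(s+10). Then L{3·e^(-10t)} = 3/(s+10)

Final answer: 3/(s+10)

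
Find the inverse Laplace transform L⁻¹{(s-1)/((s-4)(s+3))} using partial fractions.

Using partial fractions, f(t) = (3e^(4t) + 4e^(-3t))/7

Final answer: (3e^(4t) + 4e^(-3t))/7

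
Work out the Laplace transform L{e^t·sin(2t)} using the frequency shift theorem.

Frequency shift: L{e^(at)f(t)} = F(s-a). L{e^t·sin(2t)} = 2/((s-1)² + 4)

Final answer: 2/((s-1)² + 4)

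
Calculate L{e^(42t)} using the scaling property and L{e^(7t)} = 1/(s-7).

Using L{f(at)} = (1/a)F(s/a) with a=6 and f(t) = e^(7t): L{e^(42t)} = (1/6) · 1/((s/6)-7) = (1/6) · 6/(s-42) = 1/(s-42)

Final answer: 1/(s-42)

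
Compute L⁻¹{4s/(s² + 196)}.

This is the form c·s/(s² + a²) with a = 14, c = 4. L⁻¹ = 4·cos(14t)

Final answer: 4·cos(14t)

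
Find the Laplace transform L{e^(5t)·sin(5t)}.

L{e^(at)·sin(ωt)} = ω/((s-a)² + ω²), so L{e^(5t)·sin(5t)} = 5/((s-5)² + 25)

Final answer: 5/((s-5)² + 25)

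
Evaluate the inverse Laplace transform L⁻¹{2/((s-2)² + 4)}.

Using frequency shift, L⁻¹{2/((s-2)² + 4)} = e^(2t)·sin(2t)

Final answer: e^(2t)·sin(2t)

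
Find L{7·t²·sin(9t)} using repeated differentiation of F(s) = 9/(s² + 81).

F(s) = 9/(s² + 81). F'(s) = -18s/(s² + 81)². F''(s) = -18(81 - 3s²)/(s² + 81)³ = (54s² - 1458)/(s² + 81)³. So L{t²·sin(9t)} = (-1)² F''(s) = (54s² - 1458)/(s² + 81)³. Then L{7·t²·sin(9t)} = 7·(54s² - 1458)/(s² + 81)³ = (378s² - 10206)/(s² + 81)³

Final answer: (378s² - 10206)/(s² + 81)³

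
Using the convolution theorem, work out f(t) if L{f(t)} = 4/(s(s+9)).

4/(s(s+9)) = (4/s)·(1/(s+9)) = L{4}·L{e^(-9t)}. By convolution, f(t) = 4*e^(-9t) = ∫₀ᵗ 4·e^(-9τ) dτ = 4·(1 - e^(-9t))/9

Final answer: 4·(1 - e^(-9t))/9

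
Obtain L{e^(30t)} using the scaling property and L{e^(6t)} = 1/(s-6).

Using L{f(at)} = (1/a)F(s/a) with a=5 and f(t) = e^(6t): L{e^(30t)} = (1/5) · 1/((s/5)-6) = (1/5) · 5/(s-30) = 1/(s-30)

Final answer: 1/(s-30)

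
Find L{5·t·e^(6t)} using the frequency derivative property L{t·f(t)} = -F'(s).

L{e^(6t)} = 1/(s-6). By frequency derivative: L{t·e^(6t)} = -d/ds[1/(s-6)] = -(-1)/(s-6)² = 1/(s-6)². Then L{5·t·e^(6t)} = 5·1/(s-6)² = 5/(s-6)²

Final answer: 5/(s-6)²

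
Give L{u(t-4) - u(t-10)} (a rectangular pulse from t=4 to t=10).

L{u(t-a)} = e^(-as)/s. L{u(t-4) - u(t-10)} = (e^(-4s) - e^(-10s))/s

Final answer: (e^(-4s) - e^(-10s))/s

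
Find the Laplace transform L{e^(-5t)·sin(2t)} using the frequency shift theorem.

Frequency shift: L{e^(at)f(t)} = F(s-a). L{e^(-5t)·sin(2t)} = 2/((s+5)² + 4)

Final answer: 2/((s+5)² + 4)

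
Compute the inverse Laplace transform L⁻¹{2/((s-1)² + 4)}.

Using frequency shift, L⁻¹{2/((s-1)² + 4)} = e^t·sin(2t)

Final answer: e^t·sin(2t)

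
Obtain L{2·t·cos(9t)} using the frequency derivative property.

L{cos(9t)} = s/(s² + 81). Derivative: d/ds[s/(s² + 81)] = [(s² + 81) - s·2s]/(s² + 81)² = (81 - s²)/(s² + 81)². So L{t·cos(9t)} = -F'(s) = (s² - 81)/(s² + 81)². Then L{2·t·cos(9t)} = 2·(s² - 81)/(s² + 81)²

Final answer: 2·(s² - 81)/(s² + 81)²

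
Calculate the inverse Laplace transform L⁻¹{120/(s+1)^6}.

L⁻¹{n!/(s-a)^(n+1)} = t^n·e^(at), so L⁻¹{120/(s+1)^6} = t^5·e^(-t)

Final answer: t^5·e^(-t)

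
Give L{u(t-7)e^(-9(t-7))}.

u(t-a)f(t-a) with f(t)=e^(-9t). L{e^(-9t)} = 1/(s+9). By time shift: e^(-7s)/(s+9)

Final answer: e^(-7s)/(s+9)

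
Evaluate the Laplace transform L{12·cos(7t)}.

L{cos(ωt)} = s/(s² + ω²), so L{cos(7t)} = s/(s² + 49). Then L{12·cos(7t)} = 12·s/(s² + 49) = 12s/(s² + 49)

Final answer: 12s/(s² + 49)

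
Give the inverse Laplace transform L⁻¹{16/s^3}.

L⁻¹{n!/s^(n+1)} = t^n with n=2. So L⁻¹{2/s^3} = t^2, and L⁻¹{16/s^3} = (16/2)·t^2 = 8·t^2

Final answer: 8·t^2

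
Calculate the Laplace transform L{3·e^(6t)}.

L{e^(at)} = 1/(s-a), so L{e^(6t)} = 1/(s-6). Then L{3·e^(6t)} = 3/(s-6)

Final answer: 3/(s-6)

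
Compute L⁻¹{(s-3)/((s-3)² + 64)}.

Using frequency shift: L⁻¹{(s-a)/((s-a)² + b²)} = e^(at)cos(bt). Here a=3, b=8

Final answer: e^(3t)·cos(8t)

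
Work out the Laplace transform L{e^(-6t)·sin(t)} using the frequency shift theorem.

Frequency shift: L{e^(at)f(t)} = F(s-a). L{e^(-6t)·sin(t)} = 1/((s+6)² + 1)

Final answer: 1/((s+6)² + 1)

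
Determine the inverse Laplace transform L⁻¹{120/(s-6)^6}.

L⁻¹{n!/(s-a)^(n+1)} = t^n·e^(at), so L⁻¹{120/(s-6)^6} = t^5·e^(6t)

Final answer: t^5·e^(6t)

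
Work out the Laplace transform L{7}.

L{7} = 7 · L{1} = 7/s

Final answer: 7/s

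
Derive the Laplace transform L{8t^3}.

L{8t^3} = 8 · L{t^3} = 8 · 6/s^4 = 48/s^4

Final answer: 48/s^4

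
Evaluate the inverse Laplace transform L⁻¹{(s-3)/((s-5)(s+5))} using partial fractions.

Using partial fractions, f(t) = (2e^(5t) + 8e^(-5t))/10

Final answer: (2e^(5t) + 8e^(-5t))/10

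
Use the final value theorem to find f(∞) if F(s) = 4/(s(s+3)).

f(∞) = lim_{s→0} s·4/(s(s+3)) = lim_{s→0} 4/(s+3) = 4/3 = 4/3

Final answer: 4/3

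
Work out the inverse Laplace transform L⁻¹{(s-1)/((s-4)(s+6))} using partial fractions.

Using partial fractions, f(t) = (3e^(4t) + 7e^(-6t))/10

Final answer: (3e^(4t) + 7e^(-6t))/10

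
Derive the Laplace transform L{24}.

L{24} = 24 · L{1} = 24/s

Final answer: 24/s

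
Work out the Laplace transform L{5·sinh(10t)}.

L{sinh(ωt)} = ω/(s² - ω²), so L{sinh(10t)} = 10/(s² - 100). Then L{5·sinh(10t)} = 5·10/(s² - 100) = 50/(s² - 100)

Final answer: 50/(s² - 100)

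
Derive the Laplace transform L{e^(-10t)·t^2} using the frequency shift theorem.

L{e^(at)·t^n} = n!/(s-a)^(n+1), so L{e^(-10t)·t^2} = 2/(s+10)^3

Final answer: 2/(s+10)^3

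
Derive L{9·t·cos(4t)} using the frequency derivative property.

L{cos(4t)} = s/(s² + 16). Derivative: d/ds[s/(s² + 16)] = [(s² + 16) - s·2s]/(s² + 16)² = (16 - s²)/(s² + 16)². So L{t·cos(4t)} = -F'(s) = (s² - 16)/(s² + 16)². Then L{9·t·cos(4t)} = 9·(s² - 16)/(s² + 16)²

Final answer: 9·(s² - 16)/(s² + 16)²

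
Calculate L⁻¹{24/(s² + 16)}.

This is the form c·a/(s² + a²) with a = 4, c = 6. L⁻¹ = 6·sin(4t)

Final answer: 6·sin(4t)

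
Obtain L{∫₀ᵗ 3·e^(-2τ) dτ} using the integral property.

L{∫₀ᵗ f(τ)dτ} = F(s)/s with F(s) = 3/(s+2), so L{∫₀ᵗ 3·e^(-2τ) dτ} = 3/(s(s+2))

Final answer: 3/(s(s+2))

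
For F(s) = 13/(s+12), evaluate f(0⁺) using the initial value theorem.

f(0⁺) = lim_{s→∞} s·13/(s+12) = lim_{s→∞} 13s/(s+12) = 13

Final answer: 13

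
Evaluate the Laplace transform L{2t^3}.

L{2t^3} = 2 · L{t^3} = 2 · 6/s^4 = 12/s^4

Final answer: 12/s^4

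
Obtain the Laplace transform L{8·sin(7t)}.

L{sin(ωt)} = ω/(s² + ω²), so L{sin(7t)} = 7/(s² + 49). Then L{8·sin(7t)} = 8·7/(s² + 49) = 56/(s² + 49)

Final answer: 56/(s² + 49)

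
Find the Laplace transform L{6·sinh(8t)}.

L{sinh(ωt)} = ω/(s² - ω²), so L{sinh(8t)} = 8/(s² - 64). Then L{6·sinh(8t)} = 6·8/(s² - 64) = 48/(s² - 64)

Final answer: 48/(s² - 64)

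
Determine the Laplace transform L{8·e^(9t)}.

L{e^(at)} = 1/(s-a), so L{e^(9t)} = 1/(s-9). Then L{8·e^(9t)} = 8/(s-9)

Final answer: 8/(s-9)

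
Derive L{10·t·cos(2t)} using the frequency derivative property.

L{cos(2t)} = s/(s² + 4). Derivative: d/ds[s/(s² + 4)] = [(s² + 4) - s·2s]/(s² + 4)² = (4 - s²)/(s² + 4)². So L{t·cos(2t)} = -F'(s) = (s² - 4)/(s² + 4)². Then L{10·t·cos(2t)} = 10·(s² - 4)/(s² + 4)²

Final answer: 10·(s² - 4)/(s² + 4)²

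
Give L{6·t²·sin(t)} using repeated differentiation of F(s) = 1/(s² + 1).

F(s) = 1/(s² + 1). F'(s) = -2s/(s² + 1)². F''(s) = -2(1 - 3s²)/(s² + 1)³ = (6s² - 2)/(s² + 1)³. So L{t²·sin(t)} = (-1)² F''(s) = (6s² - 2)/(s² + 1)³. Then L{6·t²·sin(t)} = 6·(6s² - 2)/(s² + 1)³ = (36s² - 12)/(s² + 1)³

Final answer: (36s² - 12)/(s² + 1)³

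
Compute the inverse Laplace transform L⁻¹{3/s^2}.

L⁻¹{n!/s^(n+1)} = t^n with n=1. So L⁻¹{1/s^2} = t, and L⁻¹{3/s^2} = (3/1)·t = 3·t

Final answer: 3·t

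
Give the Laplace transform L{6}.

L{6} = 6 · L{1} = 6/s

Final answer: 6/s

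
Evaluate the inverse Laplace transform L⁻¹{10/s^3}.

L⁻¹{n!/s^(n+1)} = t^n with n=2. So L⁻¹{2/s^3} = t^2, and L⁻¹{10/s^3} = (10/2)·t^2 = 5·t^2

Final answer: 5·t^2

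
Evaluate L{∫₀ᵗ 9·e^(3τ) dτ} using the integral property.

L{∫₀ᵗ f(τ)dτ} = F(s)/s with F(s) = 9/(s-3), so L{∫₀ᵗ 9·e^(3τ) dτ} = 9/(s(s-3))

Final answer: 9/(s(s-3))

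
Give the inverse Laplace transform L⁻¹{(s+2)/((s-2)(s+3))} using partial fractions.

Using partial fractions, f(t) = (4e^(2t) + e^(-3t))/5

Final answer: (4e^(2t) + e^(-3t))/5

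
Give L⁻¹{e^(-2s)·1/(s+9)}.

L⁻¹{1/(s+9)} = e^(-9t). By the time shift theorem, L⁻¹{e^(-as)F(s)} = u(t-a)f(t-a) with a=2, so L⁻¹{e^(-2s)·1/(s+9)} = u(t-2)·e^(-9(t-2))

Final answer: u(t-2)·e^(-9(t-2))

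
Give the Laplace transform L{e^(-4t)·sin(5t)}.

L{e^(at)·sin(ωt)} = ω/((s-a)² + ω²), so L{e^(-4t)·sin(5t)} = 5/((s+4)² + 25)

Final answer: 5/((s+4)² + 25)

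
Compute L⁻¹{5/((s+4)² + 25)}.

Form: b/((s-a)² + b²) → e^(at)sin(bt). With a=-4, b=5

Final answer: e^(-4t)·sin(5t)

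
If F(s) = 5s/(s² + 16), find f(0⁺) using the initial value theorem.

f(0⁺) = lim_{s→∞} s·5s/(s² + 16) = lim_{s→∞} 5s²/(s² + 16) = 5

Final answer: 5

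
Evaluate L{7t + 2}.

L{7t + 2} = 7·L{t} + 2·L{1} = 7/s² + 2/s

Final answer: 7/s² + 2/s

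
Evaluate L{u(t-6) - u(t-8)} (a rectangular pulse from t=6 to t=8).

L{u(t-a)} = e^(-as)/s. L{u(t-6) - u(t-8)} = (e^(-6s) - e^(-8s))/s

Final answer: (e^(-6s) - e^(-8s))/s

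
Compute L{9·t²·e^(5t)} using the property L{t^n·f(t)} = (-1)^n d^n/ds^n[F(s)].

L{e^(5t)} = 1/(s-5). d/ds[1/(s-5)] = -1/(s-5)². d²/ds²[1/(s-5)] = 2/(s-5)³. So L{t²·e^(5t)} = (-1)² · 2/(s-5)³ = 2/(s-5)³. Then L{9·t²·e^(5t)} = 9·2/(s-5)³ = 18/(s-5)³

Final answer: 18/(s-5)³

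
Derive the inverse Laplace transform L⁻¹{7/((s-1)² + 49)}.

Using frequency shift, L⁻¹{7/((s-1)² + 49)} = e^t·sin(7t)

Final answer: e^t·sin(7t)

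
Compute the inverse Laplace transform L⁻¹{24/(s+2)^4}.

L⁻¹{n!/(s-a)^(n+1)} = t^n·e^(at) with n=3, a=-2. So L⁻¹{6/(s+2)^4} = t^3·e^(-2t), and L⁻¹{24/(s+2)^4} = (24/6)·t^3·e^(-2t) = 4·t^3·e^(-2t)

Final answer: 4·t^3·e^(-2t)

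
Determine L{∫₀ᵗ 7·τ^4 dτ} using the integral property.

L{∫₀ᵗ f(τ)dτ} = F(s)/s with f(t) = 7t^4. F(s) = 168/s^5, so L{∫₀ᵗ 7·τ^4 dτ} = (168/s^5)/s = 168/s^6. (Check: ∫₀ᵗ 7·τ^4 dτ = 7t^5/5.)

Final answer: 168/s^6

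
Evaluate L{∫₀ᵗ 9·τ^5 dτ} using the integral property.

L{∫₀ᵗ f(τ)dτ} = F(s)/s with f(t) = 9t^5. F(s) = 1080/s^6, so L{∫₀ᵗ 9·τ^5 dτ} = (1080/s^6)/s = 1080/s^7. (Check: ∫₀ᵗ 9·τ^5 dτ = 9t^6/6.)

Final answer: 1080/s^7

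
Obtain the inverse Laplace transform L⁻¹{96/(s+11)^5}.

L⁻¹{n!/(s-a)^(n+1)} = t^n·e^(at) with n=4, a=-11. So L⁻¹{24/(s+11)^5} = t^4·e^(-11t), and L⁻¹{96/(s+11)^5} = (96/24)·t^4·e^(-11t) = 4·t^4·e^(-11t)

Final answer: 4·t^4·e^(-11t)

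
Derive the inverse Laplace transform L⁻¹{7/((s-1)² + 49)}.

Using frequency shift, L⁻¹{7/((s-1)² + 49)} = e^t·sin(7t)

Final answer: e^t·sin(7t)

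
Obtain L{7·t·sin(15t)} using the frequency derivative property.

L{sin(15t)} = 15/(s² + 225). By L{t·f(t)} = -F'(s): -d/ds[15/(s² + 225)] = -(15)·(-2s)/(s² + 225)² = 30s/(s² + 225)². Then L{7·t·sin(15t)} = 7·30s/(s² + 225)² = 210s/(s² + 225)²

Final answer: 210s/(s² + 225)²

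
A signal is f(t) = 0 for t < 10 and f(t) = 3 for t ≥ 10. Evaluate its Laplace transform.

f(t) = 3·u(t-10). L{u(t-10)} = e^(-10s)/s, so L{f(t)} = 3·e^(-10s)/s

Final answer: 3·e^(-10s)/s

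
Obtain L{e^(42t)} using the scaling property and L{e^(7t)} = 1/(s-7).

Using L{f(at)} = (1/a)F(s/a) with a=6 and f(t) = e^(7t): L{e^(42t)} = (1/6) · 1/((s/6)-7) = (1/6) · 6/(s-42) = 1/(s-42)

Final answer: 1/(s-42)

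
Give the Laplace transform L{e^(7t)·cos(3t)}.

L{e^(at)·cos(ωt)} = (s-a)/((s-a)² + ω²), so L{e^(7t)·cos(3t)} = (s-7)/((s-7)² + 9)

Final answer: (s-7)/((s-7)² + 9)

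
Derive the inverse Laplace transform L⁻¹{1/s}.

L⁻¹{c/s} = c, so L⁻¹{1/s} = 1

Final answer: 1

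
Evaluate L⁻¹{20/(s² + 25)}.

This is the form c·a/(s² + a²) with a = 5, c = 4. L⁻¹ = 4·sin(5t)

Final answer: 4·sin(5t)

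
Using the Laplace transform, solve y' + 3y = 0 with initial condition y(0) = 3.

L{y'} + 3L{y} = 0. sY - 3 + 3Y = 0. Y(s+3) = 3. Y = 3/(s+3)

Final answer: y(t) = 3e^(-3t)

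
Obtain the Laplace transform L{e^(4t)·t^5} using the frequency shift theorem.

L{e^(at)·t^n} = n!/(s-a)^(n+1), so L{e^(4t)·t^5} = 120/(s-4)^6

Final answer: 120/(s-4)^6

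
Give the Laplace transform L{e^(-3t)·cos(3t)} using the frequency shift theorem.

Frequency shift: L{e^(at)f(t)} = F(s-a). L{e^(-3t)·cos(3t)} = (s+3)/((s+3)² + 9)

Final answer: (s+3)/((s+3)² + 9)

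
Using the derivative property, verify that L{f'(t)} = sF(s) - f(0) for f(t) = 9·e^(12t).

f'(t) = 108e^(12t). Direct: L{f'(t)} = 108/(s-12). Property: s·9/(s-12) - 9 = (9s - 9(s-12))/(s-12) = 108/(s-12). ✓

Final answer: 108/(s-12)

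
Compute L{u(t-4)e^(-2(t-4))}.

u(t-a)f(t-a) with f(t)=e^(-2t). L{e^(-2t)} = 1/(s+2). By time shift: e^(-4s)/(s+2)

Final answer: e^(-4s)/(s+2)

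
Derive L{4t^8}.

L{t^n} = n!/s^(n+1). So L{4t^8} = 4·8!/s^9 = 161280/s^9

Final answer: 161280/s^9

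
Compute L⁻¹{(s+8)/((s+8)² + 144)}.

Using frequency shift: L⁻¹{(s-a)/((s-a)² + b²)} = e^(at)cos(bt). Here a=-8, b=12

Final answer: e^(-8t)·cos(12t)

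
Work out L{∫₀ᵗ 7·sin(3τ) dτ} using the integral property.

L{∫₀ᵗ f(τ)dτ} = F(s)/s with F(s) = 21/(s² + 9), so the result is (21/(s² + 9))/s = 21/(s(s² + 9))

Final answer: 21/(s(s² + 9))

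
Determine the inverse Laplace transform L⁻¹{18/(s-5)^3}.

L⁻¹{n!/(s-a)^(n+1)} = t^n·e^(at) with n=2, a=5. So L⁻¹{2/(s-5)^3} = t^2·e^(5t), and L⁻¹{18/(s-5)^3} = (18/2)·t^2·e^(5t) = 9·t^2·e^(5t)

Final answer: 9·t^2·e^(5t)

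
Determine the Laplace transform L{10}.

L{10} = 10 · L{1} = 10/s

Final answer: 10/s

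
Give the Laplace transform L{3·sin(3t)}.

L{sin(ωt)} = ω/(s² + ω²), so L{sin(3t)} = 3/(s² + 9). Then L{3·sin(3t)} = 3·3/(s² + 9) = 9/(s² + 9)

Final answer: 9/(s² + 9)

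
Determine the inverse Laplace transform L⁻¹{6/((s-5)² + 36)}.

Using frequency shift, L⁻¹{6/((s-5)² + 36)} = e^(5t)·sin(6t)

Final answer: e^(5t)·sin(6t)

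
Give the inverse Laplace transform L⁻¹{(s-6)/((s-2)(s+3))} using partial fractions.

Using partial fractions, f(t) = (-4e^(2t) + 9e^(-3t))/5

Final answer: (-4e^(2t) + 9e^(-3t))/5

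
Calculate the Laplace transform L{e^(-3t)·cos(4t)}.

L{e^(at)·cos(ωt)} = (s-a)/((s-a)² + ω²), so L{e^(-3t)·cos(4t)} = (s+3)/((s+3)² + 16)

Final answer: (s+3)/((s+3)² + 16)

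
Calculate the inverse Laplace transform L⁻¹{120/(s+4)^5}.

L⁻¹{n!/(s-a)^(n+1)} = t^n·e^(at) with n=4, a=-4. So L⁻¹{24/(s+4)^5} = t^4·e^(-4t), and L⁻¹{120/(s+4)^5} = (120/24)·t^4·e^(-4t) = 5·t^4·e^(-4t)

Final answer: 5·t^4·e^(-4t)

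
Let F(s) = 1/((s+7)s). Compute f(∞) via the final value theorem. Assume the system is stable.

f(∞) = lim_{s→0} sF(s) = lim_{s→0} 1/(s+7) = 1/7

Final answer: 1/7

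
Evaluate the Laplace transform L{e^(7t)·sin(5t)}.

L{e^(at)·sin(ωt)} = ω/((s-a)² + ω²), so L{e^(7t)·sin(5t)} = 5/((s-7)² + 25)

Final answer: 5/((s-7)² + 25)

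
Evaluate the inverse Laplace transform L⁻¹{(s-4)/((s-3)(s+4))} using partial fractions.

Using partial fractions, f(t) = (-e^(3t) + 8e^(-4t))/7

Final answer: (-e^(3t) + 8e^(-4t))/7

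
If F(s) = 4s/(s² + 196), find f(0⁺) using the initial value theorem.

f(0⁺) = lim_{s→∞} s·4s/(s² + 196) = lim_{s→∞} 4s²/(s² + 196) = 4

Final answer: 4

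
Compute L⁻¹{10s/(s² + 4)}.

This is the form c·s/(s² + a²) with a = 2, c = 10. L⁻¹ = 10·cos(2t)

Final answer: 10·cos(2t)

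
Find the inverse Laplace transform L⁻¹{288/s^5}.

L⁻¹{n!/s^(n+1)} = t^n with n=4. So L⁻¹{24/s^5} = t^4, and L⁻¹{288/s^5} = (288/24)·t^4 = 12·t^4

Final answer: 12·t^4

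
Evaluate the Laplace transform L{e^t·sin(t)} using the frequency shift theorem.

Frequency shift: L{e^(at)f(t)} = F(s-a). L{e^t·sin(t)} = 1/((s-1)² + 1)

Final answer: 1/((s-1)² + 1)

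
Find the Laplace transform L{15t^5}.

L{15t^5} = 15 · L{t^5} = 15 · 120/s^6 = 1800/s^6

Final answer: 1800/s^6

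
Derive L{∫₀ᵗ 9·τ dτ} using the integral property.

L{∫₀ᵗ f(τ)dτ} = F(s)/s with f(t) = 9t. F(s) = 9/s^2, so L{∫₀ᵗ 9·τ dτ} = (9/s^2)/s = 9/s^3. (Check: ∫₀ᵗ 9·τ dτ = 9t^2/2.)

Final answer: 9/s^3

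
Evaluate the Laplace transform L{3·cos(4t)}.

L{cos(ωt)} = s/(s² + ω²), so L{cos(4t)} = s/(s² + 16). Then L{3·cos(4t)} = 3·s/(s² + 16) = 3s/(s² + 16)

Final answer: 3s/(s² + 16)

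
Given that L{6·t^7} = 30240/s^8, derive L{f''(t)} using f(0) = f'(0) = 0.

L{f''(t)} = s²F(s) - sf(0) - f'(0) = s²·30240/s^8 - 0 - 0 = 30240/s^6

Final answer: 30240/s^6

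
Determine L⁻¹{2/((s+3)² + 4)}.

Form: b/((s-a)² + b²) → e^(at)sin(bt). With a=-3, b=2

Final answer: e^(-3t)·sin(2t)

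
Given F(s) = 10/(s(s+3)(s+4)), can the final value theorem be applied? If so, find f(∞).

Poles of sF(s) = 10/((s+3)(s+4)) are at s = -3 and s = -4, both in the left half-plane. Theorem applies. f(∞) = lim_{s→0} sF(s) = 10/(3·4) = 5/6

Final answer: 5/6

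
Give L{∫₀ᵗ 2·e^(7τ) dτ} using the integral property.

L{∫₀ᵗ f(τ)dτ} = F(s)/s with F(s) = 2/(s-7), so L{∫₀ᵗ 2·e^(7τ) dτ} = 2/(s(s-7))

Final answer: 2/(s(s-7))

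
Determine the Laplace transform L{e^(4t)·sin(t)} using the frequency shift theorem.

Frequency shift: L{e^(at)f(t)} = F(s-a). L{e^(4t)·sin(t)} = 1/((s-4)² + 1)

Final answer: 1/((s-4)² + 1)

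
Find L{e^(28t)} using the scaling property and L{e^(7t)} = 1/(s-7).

Using L{f(at)} = (1/a)F(s/a) with a=4 and f(t) = e^(7t): L{e^(28t)} = (1/4) · 1/((s/4)-7) = (1/4) · 4/(s-28) = 1/(s-28)

Final answer: 1/(s-28)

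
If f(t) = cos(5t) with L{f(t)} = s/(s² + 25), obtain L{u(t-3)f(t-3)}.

Time shift theorem: L{u(t-a)f(t-a)} = e^(-as)F(s). Here a=3, F(s) = s/(s² + 25), so L{u(t-3)f(t-3)} = e^(-3s)·s/(s² + 25)

Final answer: e^(-3s)·s/(s² + 25)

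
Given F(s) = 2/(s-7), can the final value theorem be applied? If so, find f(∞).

sF(s) = 2s/(s-7) has a pole at s = 7 in the right half-plane. Theorem does NOT apply (unstable system; f(t) = 2·e^(7t) grows without bound).

Final answer: Not applicable (unstable)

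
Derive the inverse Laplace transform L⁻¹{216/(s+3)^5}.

L⁻¹{n!/(s-a)^(n+1)} = t^n·e^(at) with n=4, a=-3. So L⁻¹{24/(s+3)^5} = t^4·e^(-3t), and L⁻¹{216/(s+3)^5} = (216/24)·t^4·e^(-3t) = 9·t^4·e^(-3t)

Final answer: 9·t^4·e^(-3t)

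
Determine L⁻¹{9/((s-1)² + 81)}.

Form: b/((s-a)² + b²) → e^(at)sin(bt). With a=1, b=9

Final answer: e^t·sin(9t)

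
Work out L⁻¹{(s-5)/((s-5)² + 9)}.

Using frequency shift: L⁻¹{(s-a)/((s-a)² + b²)} = e^(at)cos(bt). Here a=5, b=3

Final answer: e^(5t)·cos(3t)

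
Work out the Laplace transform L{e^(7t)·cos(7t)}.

L{e^(at)·cos(ωt)} = (s-a)/((s-a)² + ω²), so L{e^(7t)·cos(7t)} = (s-7)/((s-7)² + 49)

Final answer: (s-7)/((s-7)² + 49)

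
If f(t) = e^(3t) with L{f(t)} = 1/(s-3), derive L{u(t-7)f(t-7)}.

Time shift theorem: L{u(t-a)f(t-a)} = e^(-as)F(s). Here a=7, F(s) = 1/(s-3), so L{u(t-7)f(t-7)} = e^(-7s)·1/(s-3)

Final answer: e^(-7s)·1/(s-3)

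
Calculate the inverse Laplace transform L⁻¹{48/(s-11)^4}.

L⁻¹{n!/(s-a)^(n+1)} = t^n·e^(at) with n=3, a=11. So L⁻¹{6/(s-11)^4} = t^3·e^(11t), and L⁻¹{48/(s-11)^4} = (48/6)·t^3·e^(11t) = 8·t^3·e^(11t)

Final answer: 8·t^3·e^(11t)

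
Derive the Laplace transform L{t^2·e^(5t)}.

L{t^n·e^(at)} = n!/(s-a)^(n+1), so L{t^2·e^(5t)} = 2/(s-5)^3

Final answer: 2/(s-5)^3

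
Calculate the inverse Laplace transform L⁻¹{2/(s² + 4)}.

L⁻¹{2/(s² + 4)} = sin(2t)

Final answer: sin(2t)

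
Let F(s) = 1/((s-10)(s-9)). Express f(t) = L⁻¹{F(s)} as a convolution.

1/((s-10)(s-9)) = (1/(s-10))·(1/(s-9)) = L{e^(10t)}·L{e^(9t)}. So f(t) = e^(10t)*e^(9t) = ∫₀ᵗ e^(10τ)·e^(9(t-τ)) dτ

Final answer: ∫₀ᵗ e^(10τ)·e^(9(t-τ)) dτ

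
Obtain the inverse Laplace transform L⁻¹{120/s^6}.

L⁻¹{n!/s^(n+1)} = t^n with n=5. So L⁻¹{120/s^6} = t^5

Final answer: t^5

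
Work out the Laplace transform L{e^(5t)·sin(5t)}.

L{e^(at)·sin(ωt)} = ω/((s-a)² + ω²), so L{e^(5t)·sin(5t)} = 5/((s-5)² + 25)

Final answer: 5/((s-5)² + 25)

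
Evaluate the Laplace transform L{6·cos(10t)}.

L{cos(ωt)} = s/(s² + ω²), so L{cos(10t)} = s/(s² + 100). Then L{6·cos(10t)} = 6·s/(s² + 100) = 6s/(s² + 100)

Final answer: 6s/(s² + 100)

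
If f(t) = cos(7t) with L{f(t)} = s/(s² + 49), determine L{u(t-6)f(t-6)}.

Time shift theorem: L{u(t-a)f(t-a)} = e^(-as)F(s). Here a=6, F(s) = s/(s² + 49), so L{u(t-6)f(t-6)} = e^(-6s)·s/(s² + 49)

Final answer: e^(-6s)·s/(s² + 49)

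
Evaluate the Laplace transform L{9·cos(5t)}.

L{cos(ωt)} = s/(s² + ω²), so L{cos(5t)} = s/(s² + 25). Then L{9·cos(5t)} = 9·s/(s² + 25) = 9s/(s² + 25)

Final answer: 9s/(s² + 25)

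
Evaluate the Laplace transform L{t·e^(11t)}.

L{t^n·e^(at)} = n!/(s-a)^(n+1), so L{t·e^(11t)} = 1/(s-11)^2

Final answer: 1/(s-11)^2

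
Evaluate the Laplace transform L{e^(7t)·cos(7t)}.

L{e^(at)·cos(ωt)} = (s-a)/((s-a)² + ω²), so L{e^(7t)·cos(7t)} = (s-7)/((s-7)² + 49)

Final answer: (s-7)/((s-7)² + 49)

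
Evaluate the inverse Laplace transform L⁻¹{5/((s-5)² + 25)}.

Using frequency shift, L⁻¹{5/((s-5)² + 25)} = e^(5t)·sin(5t)

Final answer: e^(5t)·sin(5t)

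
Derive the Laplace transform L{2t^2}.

L{2t^2} = 2 · L{t^2} = 2 · 2/s^3 = 4/s^3

Final answer: 4/s^3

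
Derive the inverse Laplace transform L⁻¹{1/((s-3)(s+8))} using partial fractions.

Decompose: A/(s-3) + B/(s+8). A = 1/11, B = -1/11. f(t) = (e^(3t) - e^(-8t))/11

Final answer: (e^(3t) - e^(-8t))/11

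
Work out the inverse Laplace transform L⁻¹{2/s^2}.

L⁻¹{n!/s^(n+1)} = t^n with n=1. So L⁻¹{1/s^2} = t, and L⁻¹{2/s^2} = (2/1)·t = 2·t

Final answer: 2·t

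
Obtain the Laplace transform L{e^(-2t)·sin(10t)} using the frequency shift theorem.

Frequency shift: L{e^(at)f(t)} = F(s-a). L{e^(-2t)·sin(10t)} = 10/((s+2)² + 100)

Final answer: 10/((s+2)² + 100)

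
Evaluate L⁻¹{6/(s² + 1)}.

This is the form c·a/(s² + a²) with a = 1, c = 6. L⁻¹ = 6·sin(t)

Final answer: 6·sin(t)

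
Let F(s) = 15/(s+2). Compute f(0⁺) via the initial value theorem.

f(0⁺) = lim_{s→∞} s·15/(s+2) = lim_{s→∞} 15s/(s+2) = 15

Final answer: 15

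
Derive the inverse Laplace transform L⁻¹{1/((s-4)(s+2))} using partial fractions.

Decompose: A/(s-4) + B/(s+2). A = 1/6, B = -1/6. f(t) = (e^(4t) - e^(-2t))/6

Final answer: (e^(4t) - e^(-2t))/6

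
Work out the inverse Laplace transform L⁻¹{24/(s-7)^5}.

L⁻¹{n!/(s-a)^(n+1)} = t^n·e^(at) with n=4, a=7. So L⁻¹{24/(s-7)^5} = t^4·e^(7t)

Final answer: t^4·e^(7t)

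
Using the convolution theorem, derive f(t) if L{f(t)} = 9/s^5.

9/s^5 = (9/s)·(1/s^4) = L{9}·L{t^3/6}. By convolution, f(t) = 9*t^3/6 = ∫₀ᵗ 9·τ^3/6 dτ = 9·t^4/24

Final answer: 9·t^4/24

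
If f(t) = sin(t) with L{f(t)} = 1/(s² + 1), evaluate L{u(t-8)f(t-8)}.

Time shift theorem: L{u(t-a)f(t-a)} = e^(-as)F(s). Here a=8, F(s) = 1/(s² + 1), so L{u(t-8)f(t-8)} = e^(-8s)·1/(s² + 1)

Final answer: e^(-8s)·1/(s² + 1)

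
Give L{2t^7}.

L{t^n} = n!/s^(n+1). So L{2t^7} = 2·7!/s^8 = 10080/s^8

Final answer: 10080/s^8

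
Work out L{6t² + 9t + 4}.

L{6t² + 9t + 4} = 6·2/s³ + 9/s² + 4/s = 12/s³ + 9/s² + 4/s

Final answer: 12/s³ + 9/s² + 4/s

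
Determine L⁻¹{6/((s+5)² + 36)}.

Form: b/((s-a)² + b²) → e^(at)sin(bt). With a=-5, b=6

Final answer: e^(-5t)·sin(6t)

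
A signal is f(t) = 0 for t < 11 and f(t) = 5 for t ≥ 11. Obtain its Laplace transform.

f(t) = 5·u(t-11). L{u(t-11)} = e^(-11s)/s, so L{f(t)} = 5·e^(-11s)/s

Final answer: 5·e^(-11s)/s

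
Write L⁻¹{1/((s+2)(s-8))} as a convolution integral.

1/((s+2)(s-8)) = (1/(s+2))·(1/(s-8)) = L{e^(-2t)}·L{e^(8t)}. So f(t) = e^(-2t)*e^(8t) = ∫₀ᵗ e^(-2τ)·e^(8(t-τ)) dτ

Final answer: ∫₀ᵗ e^(-2τ)·e^(8(t-τ)) dτ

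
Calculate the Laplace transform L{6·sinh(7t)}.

L{sinh(ωt)} = ω/(s² - ω²), so L{sinh(7t)} = 7/(s² - 49). Then L{6·sinh(7t)} = 6·7/(s² - 49) = 42/(s² - 49)

Final answer: 42/(s² - 49)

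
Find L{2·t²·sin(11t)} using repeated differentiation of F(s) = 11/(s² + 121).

F(s) = 11/(s² + 121). F'(s) = -22s/(s² + 121)². F''(s) = -22(121 - 3s²)/(s² + 121)³ = (66s² - 2662)/(s² + 121)³. So L{t²·sin(11t)} = (-1)² F''(s) = (66s² - 2662)/(s² + 121)³. Then L{2·t²·sin(11t)} = 2·(66s² - 2662)/(s² + 121)³ = (132s² - 5324)/(s² + 121)³

Final answer: (132s² - 5324)/(s² + 121)³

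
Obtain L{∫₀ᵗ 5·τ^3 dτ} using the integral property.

L{∫₀ᵗ f(τ)dτ} = F(s)/s with f(t) = 5t^3. F(s) = 30/s^4, so L{∫₀ᵗ 5·τ^3 dτ} = (30/s^4)/s = 30/s^5. (Check: ∫₀ᵗ 5·τ^3 dτ = 5t^4/4.)

Final answer: 30/s^5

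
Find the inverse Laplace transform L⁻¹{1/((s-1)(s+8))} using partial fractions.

Decompose: A/(s-1) + B/(s+8). A = 1/9, B = -1/9. f(t) = (e^t - e^(-8t))/9

Final answer: (e^t - e^(-8t))/9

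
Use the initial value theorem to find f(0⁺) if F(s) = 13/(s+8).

f(0⁺) = lim_{s→∞} s·13/(s+8) = lim_{s→∞} 13s/(s+8) = 13

Final answer: 13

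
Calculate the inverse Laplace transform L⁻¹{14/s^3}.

L⁻¹{n!/s^(n+1)} = t^n with n=2. So L⁻¹{2/s^3} = t^2, and L⁻¹{14/s^3} = (14/2)·t^2 = 7·t^2

Final answer: 7·t^2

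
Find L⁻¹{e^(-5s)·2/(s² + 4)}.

L⁻¹{2/(s² + 4)} = sin(2t). By the time shift theorem, L⁻¹{e^(-as)F(s)} = u(t-a)f(t-a) with a=5, so L⁻¹{e^(-5s)·2/(s² + 4)} = u(t-5)·sin(2(t-5))

Final answer: u(t-5)·sin(2(t-5))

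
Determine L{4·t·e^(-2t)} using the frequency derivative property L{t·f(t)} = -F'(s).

L{e^(-2t)} = 1/(s+2). By frequency derivative: L{t·e^(-2t)} = -d/ds[1/(s+2)] = -(-1)/(s+2)² = 1/(s+2)². Then L{4·t·e^(-2t)} = 4·1/(s+2)² = 4/(s+2)²

Final answer: 4/(s+2)²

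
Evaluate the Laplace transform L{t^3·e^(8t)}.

L{t^n·e^(at)} = n!/(s-a)^(n+1), so L{t^3·e^(8t)} = 6/(s-8)^4

Final answer: 6/(s-8)^4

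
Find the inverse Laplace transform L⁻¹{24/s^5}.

L⁻¹{n!/s^(n+1)} = t^n with n=4. So L⁻¹{24/s^5} = t^4

Final answer: t^4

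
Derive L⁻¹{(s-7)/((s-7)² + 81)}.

Using frequency shift: L⁻¹{(s-a)/((s-a)² + b²)} = e^(at)cos(bt). Here a=7, b=9

Final answer: e^(7t)·cos(9t)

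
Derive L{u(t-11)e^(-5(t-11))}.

u(t-a)f(t-a) with f(t)=e^(-5t). L{e^(-5t)} = 1/(s+5). By time shift: e^(-11s)/(s+5)

Final answer: e^(-11s)/(s+5)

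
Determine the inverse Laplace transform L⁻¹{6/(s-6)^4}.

L⁻¹{n!/(s-a)^(n+1)} = t^n·e^(at) with n=3, a=6. So L⁻¹{6/(s-6)^4} = t^3·e^(6t)

Final answer: t^3·e^(6t)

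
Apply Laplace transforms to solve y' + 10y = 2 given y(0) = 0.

sY + 10Y = 2/s. Y = 2/(s(s+10)). Partial fractions: Y = 1/5/s - 1/5/(s+10)

Final answer: y(t) = 1/5(1 - e^(-10t))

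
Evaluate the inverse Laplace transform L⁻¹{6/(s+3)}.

L⁻¹{1/(s-a)} = e^(at), so L⁻¹{1/(s+3)} = e^(-3t), and L⁻¹{6/(s+3)} = 6·e^(-3t)

Final answer: 6·e^(-3t)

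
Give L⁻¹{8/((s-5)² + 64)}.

Form: b/((s-a)² + b²) → e^(at)sin(bt). With a=5, b=8

Final answer: e^(5t)·sin(8t)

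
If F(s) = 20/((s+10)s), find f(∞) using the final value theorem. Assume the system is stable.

f(∞) = lim_{s→0} sF(s) = lim_{s→0} 20/(s+10) = 2

Final answer: 2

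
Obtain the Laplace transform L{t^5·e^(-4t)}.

L{t^n·e^(at)} = n!/(s-a)^(n+1), so L{t^5·e^(-4t)} = 120/(s+4)^6

Final answer: 120/(s+4)^6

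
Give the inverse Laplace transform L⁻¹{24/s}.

L⁻¹{c/s} = c, so L⁻¹{24/s} = 24

Final answer: 24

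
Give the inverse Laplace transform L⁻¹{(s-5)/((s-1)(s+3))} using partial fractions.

Using partial fractions, f(t) = (-4e^t + 8e^(-3t))/4

Final answer: (-4e^t + 8e^(-3t))/4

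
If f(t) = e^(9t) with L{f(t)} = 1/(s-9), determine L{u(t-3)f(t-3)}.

Time shift theorem: L{u(t-a)f(t-a)} = e^(-as)F(s). Here a=3, F(s) = 1/(s-9), so L{u(t-3)f(t-3)} = e^(-3s)·1/(s-9)

Final answer: e^(-3s)·1/(s-9)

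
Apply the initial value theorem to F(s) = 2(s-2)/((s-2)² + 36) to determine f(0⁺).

f(0⁺) = lim_{s→∞} sF(s) = lim_{s→∞} 2s(s-2)/((s-2)² + 36) = 2

Final answer: 2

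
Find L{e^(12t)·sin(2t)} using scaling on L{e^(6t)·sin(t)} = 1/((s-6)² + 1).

Scaling with a=2: L{e^(12t)·sin(2t)} = (1/2) · 1/((s/2-6)² + 1). Simplifying: 2/((s-12)² + 4)

Final answer: 2/((s-12)² + 4)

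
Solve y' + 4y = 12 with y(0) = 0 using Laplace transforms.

sY + 4Y = 12/s. Y = 12/(s(s+4)). Partial fractions: Y = 3/s - 3/(s+4)

Final answer: y(t) = 3(1 - e^(-4t))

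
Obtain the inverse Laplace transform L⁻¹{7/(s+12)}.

L⁻¹{1/(s-a)} = e^(at), so L⁻¹{1/(s+12)} = e^(-12t), and L⁻¹{7/(s+12)} = 7·e^(-12t)

Final answer: 7·e^(-12t)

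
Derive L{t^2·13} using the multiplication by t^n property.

L{13} = 13/s. d^1/ds^1[1/s] = -1/s². d^2/ds^2[1/s] = 2/s^3. So L{t^2} = (-1)^{2}·2/s^3 = 2/s^3. Then L{t^2·13} = 13·2/s^3 = 26/s^3

Final answer: 26/s^3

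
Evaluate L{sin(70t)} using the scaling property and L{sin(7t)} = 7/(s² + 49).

Using L{f(at)} = (1/a)F(s/a) with a=10: L{sin(70t)} = (1/10) · 7/((s/10)² + 49) = (1/10) · 7·100/(s² + 4900) = 70/(s² + 4900)

Final answer: 70/(s² + 4900)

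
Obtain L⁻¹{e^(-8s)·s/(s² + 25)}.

L⁻¹{s/(s² + 25)} = cos(5t). By the time shift theorem, L⁻¹{e^(-as)F(s)} = u(t-a)f(t-a) with a=8, so L⁻¹{e^(-8s)·s/(s² + 25)} = u(t-8)·cos(5(t-8))

Final answer: u(t-8)·cos(5(t-8))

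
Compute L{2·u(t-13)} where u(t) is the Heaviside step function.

L{u(t-a)} = e^(-as)/s. Here a=13, so L{u(t-13)} = e^(-13s)/s, and L{2·u(t-13)} = 2·e^(-13s)/s

Final answer: 2·e^(-13s)/s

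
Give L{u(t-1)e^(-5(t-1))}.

u(t-a)f(t-a) with f(t)=e^(-5t). L{e^(-5t)} = 1/(s+5). By time shift: e^(-s)/(s+5)

Final answer: e^(-s)/(s+5)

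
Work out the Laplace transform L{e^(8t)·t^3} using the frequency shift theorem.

L{e^(at)·t^n} = n!/(s-a)^(n+1), so L{e^(8t)·t^3} = 6/(s-8)^4

Final answer: 6/(s-8)^4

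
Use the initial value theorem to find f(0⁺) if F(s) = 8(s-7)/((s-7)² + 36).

f(0⁺) = lim_{s→∞} sF(s) = lim_{s→∞} 8s(s-7)/((s-7)² + 36) = 8

Final answer: 8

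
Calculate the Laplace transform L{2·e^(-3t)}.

L{e^(at)} = 1/(s-a), so L{e^(-3t)} = 1/(s+3). Then L{2·e^(-3t)} = 2/(s+3)

Final answer: 2/(s+3)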